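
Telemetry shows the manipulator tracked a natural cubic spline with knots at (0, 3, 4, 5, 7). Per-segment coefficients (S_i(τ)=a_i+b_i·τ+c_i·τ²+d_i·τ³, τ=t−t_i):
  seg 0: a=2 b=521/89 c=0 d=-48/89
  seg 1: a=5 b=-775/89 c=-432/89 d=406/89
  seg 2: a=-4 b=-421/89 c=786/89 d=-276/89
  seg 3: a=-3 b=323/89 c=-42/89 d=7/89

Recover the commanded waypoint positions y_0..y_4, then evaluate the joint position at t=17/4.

y_0 = S_0(0) = a_0 = 2
y_1 = S_1(0) = a_1 = 5
y_2 = S_2(0) = a_2 = -4
y_3 = S_3(0) = a_3 = -3
y_4 = S_3(2) = 3
t_q=17/4 is in segment 2 (τ=1/4); S_2(τ)=-6663/1424

y_0=2 y_1=5 y_2=-4 y_3=-3 y_4=3
S(17/4) = -6663/1424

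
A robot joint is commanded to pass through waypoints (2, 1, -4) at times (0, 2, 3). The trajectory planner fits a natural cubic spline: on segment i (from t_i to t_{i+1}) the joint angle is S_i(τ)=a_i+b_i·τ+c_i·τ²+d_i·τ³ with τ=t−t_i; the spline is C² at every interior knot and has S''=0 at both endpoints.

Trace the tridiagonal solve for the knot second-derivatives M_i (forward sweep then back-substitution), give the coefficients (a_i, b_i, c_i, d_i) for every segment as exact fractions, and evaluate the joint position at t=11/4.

Δ: Δ0=-1/2, Δ1=-5
row 1: diag=6, rhs=-27; c'=1/6, d'=-9/2
back: M1=-9/2
M: M0=0, M1=-9/2, M2=0
seg 0: a=2, c=M0/2=0, d=(M1−M0)/(6·2)=-3/8, b=Δ0−h0·(2M0+M1)/6=1
seg 1: a=1, c=M1/2=-9/4, d=(M2−M1)/(6·1)=3/4, b=Δ1−h1·(2M1+M2)/6=-7/2
t_q=11/4 → seg 1, τ=3/4; S=1+-7/2·τ+-9/4·τ²+3/4·τ³=-659/256

  seg 0: a=2 b=1 c=0 d=-3/8
  seg 1: a=1 b=-7/2 c=-9/4 d=3/4
S(11/4) = -659/256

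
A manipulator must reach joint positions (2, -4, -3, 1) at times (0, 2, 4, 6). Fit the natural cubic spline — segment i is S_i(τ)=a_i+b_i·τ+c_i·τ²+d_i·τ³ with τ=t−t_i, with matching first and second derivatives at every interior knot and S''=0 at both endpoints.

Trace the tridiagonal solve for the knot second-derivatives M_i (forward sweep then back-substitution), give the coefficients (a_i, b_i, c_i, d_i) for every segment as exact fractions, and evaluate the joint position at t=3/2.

  seg 0: a=2 b=-23/6 c=0 d=5/24
  seg 1: a=-4 b=-4/3 c=5/4 d=-1/6
  seg 2: a=-3 b=5/3 c=1/4 d=-1/24
S(3/2) = -195/64

Δ: Δ0=-3, Δ1=1/2, Δ2=2
row 1: diag=8, rhs=21; c'=1/4, d'=21/8
row 2: denom=8−2·1/4=15/2; d'=(9−2·21/8)/(15/2)=1/2
back: M2=1/2
back: M1=21/8−1/4·1/2=5/2
M: M0=0, M1=5/2, M2=1/2, M3=0
seg 0: a=2, c=M0/2=0, d=(M1−M0)/(6·2)=5/24, b=Δ0−h0·(2M0+M1)/6=-23/6
seg 1: a=-4, c=M1/2=5/4, d=(M2−M1)/(6·2)=-1/6, b=Δ1−h1·(2M1+M2)/6=-4/3
seg 2: a=-3, c=M2/2=1/4, d=(M3−M2)/(6·2)=-1/24, b=Δ2−h2·(2M2+M3)/6=5/3
t_q=3/2 → seg 0, τ=3/2; S=2+-23/6·τ+0·τ²+5/24·τ³=-195/64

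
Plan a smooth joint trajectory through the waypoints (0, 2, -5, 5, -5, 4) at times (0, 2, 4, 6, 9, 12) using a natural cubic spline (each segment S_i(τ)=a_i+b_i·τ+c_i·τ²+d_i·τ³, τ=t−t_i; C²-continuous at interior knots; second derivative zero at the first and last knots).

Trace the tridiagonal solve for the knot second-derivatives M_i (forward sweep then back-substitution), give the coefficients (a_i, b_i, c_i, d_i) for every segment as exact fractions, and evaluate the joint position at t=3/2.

  seg 0: a=0 b=9281/3138 c=0 d=-6143/12552
  seg 1: a=2 b=-4574/1569 c=-6143/2092 d=8297/6276
  seg 2: a=-5 b=1888/1569 c=10451/2092 d=-19439/12552
  seg 3: a=5 b=8165/3138 c=-2247/523 d=21821/28242
  seg 4: a=-5 b=-3632/1569 c=8339/3138 d=-8339/28242
S(3/2) = 93209/33472

Δ: Δ0=1, Δ1=-7/2, Δ2=5, Δ3=-10/3, Δ4=3
row 1: diag=8, rhs=-27; c'=1/4, d'=-27/8
row 2: denom=8−2·1/4=15/2; d'=(51−2·-27/8)/(15/2)=77/10
row 3: denom=10−2·4/15=142/15; d'=(-50−2·77/10)/(142/15)=-981/142
row 4: denom=12−3·45/142=1569/142; d'=(38−3·-981/142)/(1569/142)=8339/1569
back: M4=8339/1569
back: M3=-981/142−45/142·8339/1569=-4494/523
back: M2=77/10−4/15·-4494/523=10451/1046
back: M1=-27/8−1/4·10451/1046=-6143/1046
M: M0=0, M1=-6143/1046, M2=10451/1046, M3=-4494/523, M4=8339/1569, M5=0
seg 0: a=0, c=M0/2=0, d=(M1−M0)/(6·2)=-6143/12552, b=Δ0−h0·(2M0+M1)/6=9281/3138
seg 1: a=2, c=M1/2=-6143/2092, d=(M2−M1)/(6·2)=8297/6276, b=Δ1−h1·(2M1+M2)/6=-4574/1569
seg 2: a=-5, c=M2/2=10451/2092, d=(M3−M2)/(6·2)=-19439/12552, b=Δ2−h2·(2M2+M3)/6=1888/1569
seg 3: a=5, c=M3/2=-2247/523, d=(M4−M3)/(6·3)=21821/28242, b=Δ3−h3·(2M3+M4)/6=8165/3138
seg 4: a=-5, c=M4/2=8339/3138, d=(M5−M4)/(6·3)=-8339/28242, b=Δ4−h4·(2M4+M5)/6=-3632/1569
t_q=3/2 → seg 0, τ=3/2; S=0+9281/3138·τ+0·τ²+-6143/12552·τ³=93209/33472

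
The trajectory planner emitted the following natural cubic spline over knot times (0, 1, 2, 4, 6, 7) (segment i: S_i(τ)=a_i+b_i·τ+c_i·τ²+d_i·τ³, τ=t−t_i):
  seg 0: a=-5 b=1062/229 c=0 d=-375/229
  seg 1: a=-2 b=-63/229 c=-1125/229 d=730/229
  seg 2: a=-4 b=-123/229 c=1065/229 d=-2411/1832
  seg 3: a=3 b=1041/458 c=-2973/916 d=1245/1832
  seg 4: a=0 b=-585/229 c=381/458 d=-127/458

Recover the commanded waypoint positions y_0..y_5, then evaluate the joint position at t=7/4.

y_0 = S_0(0) = a_0 = -5
y_1 = S_1(0) = a_1 = -2
y_2 = S_2(0) = a_2 = -4
y_3 = S_3(0) = a_3 = 3
y_4 = S_4(0) = a_4 = 0
y_5 = S_4(1) = -2
t_q=7/4 is in segment 1 (τ=3/4); S_1(τ)=-26563/7328

y_0=-5 y_1=-2 y_2=-4 y_3=3 y_4=0 y_5=-2
S(7/4) = -26563/7328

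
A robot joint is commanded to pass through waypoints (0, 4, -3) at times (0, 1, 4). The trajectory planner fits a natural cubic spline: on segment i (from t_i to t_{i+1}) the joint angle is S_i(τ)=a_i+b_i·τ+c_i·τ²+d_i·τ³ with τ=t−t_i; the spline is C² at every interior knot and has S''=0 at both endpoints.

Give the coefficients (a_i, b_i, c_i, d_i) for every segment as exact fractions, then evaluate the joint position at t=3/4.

  seg 0: a=0 b=115/24 c=0 d=-19/24
  seg 1: a=4 b=29/12 c=-19/8 d=19/72
S(3/4) = 1669/512

Δ: Δ0=4, Δ1=-7/3
row 1: diag=8, rhs=-38; c'=3/8, d'=-19/4
back: M1=-19/4
M: M0=0, M1=-19/4, M2=0
seg 0: a=0, c=M0/2=0, d=(M1−M0)/(6·1)=-19/24, b=Δ0−h0·(2M0+M1)/6=115/24
seg 1: a=4, c=M1/2=-19/8, d=(M2−M1)/(6·3)=19/72, b=Δ1−h1·(2M1+M2)/6=29/12
t_q=3/4 → seg 0, τ=3/4; S=0+115/24·τ+0·τ²+-19/24·τ³=1669/512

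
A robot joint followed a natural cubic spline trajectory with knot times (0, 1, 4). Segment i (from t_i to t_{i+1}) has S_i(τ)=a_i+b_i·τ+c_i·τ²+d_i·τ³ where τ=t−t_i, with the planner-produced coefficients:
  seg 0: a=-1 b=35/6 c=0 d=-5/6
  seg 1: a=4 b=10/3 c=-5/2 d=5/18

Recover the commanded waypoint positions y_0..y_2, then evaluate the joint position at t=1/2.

y_0 = S_0(0) = a_0 = -1
y_1 = S_1(0) = a_1 = 4
y_2 = S_1(3) = -1
t_q=1/2 is in segment 0 (τ=1/2); S_0(τ)=29/16

y_0=-1 y_1=4 y_2=-1
S(1/2) = 29/16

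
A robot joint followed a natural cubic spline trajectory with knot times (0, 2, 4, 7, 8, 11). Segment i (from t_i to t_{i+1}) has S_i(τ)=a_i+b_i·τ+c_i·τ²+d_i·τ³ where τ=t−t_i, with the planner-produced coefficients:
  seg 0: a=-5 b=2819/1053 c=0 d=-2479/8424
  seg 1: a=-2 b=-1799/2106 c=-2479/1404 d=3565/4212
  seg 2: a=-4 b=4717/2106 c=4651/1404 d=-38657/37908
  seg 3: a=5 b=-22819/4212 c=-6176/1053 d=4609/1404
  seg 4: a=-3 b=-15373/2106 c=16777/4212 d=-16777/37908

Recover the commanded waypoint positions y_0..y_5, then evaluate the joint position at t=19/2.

y_0 = S_0(0) = a_0 = -5
y_1 = S_1(0) = a_1 = -2
y_2 = S_2(0) = a_2 = -4
y_3 = S_3(0) = a_3 = 5
y_4 = S_4(0) = a_4 = -3
y_5 = S_4(3) = -1
t_q=19/2 is in segment 4 (τ=3/2); S_4(τ)=-24265/3744

y_0=-5 y_1=-2 y_2=-4 y_3=5 y_4=-3 y_5=-1
S(19/2) = -24265/3744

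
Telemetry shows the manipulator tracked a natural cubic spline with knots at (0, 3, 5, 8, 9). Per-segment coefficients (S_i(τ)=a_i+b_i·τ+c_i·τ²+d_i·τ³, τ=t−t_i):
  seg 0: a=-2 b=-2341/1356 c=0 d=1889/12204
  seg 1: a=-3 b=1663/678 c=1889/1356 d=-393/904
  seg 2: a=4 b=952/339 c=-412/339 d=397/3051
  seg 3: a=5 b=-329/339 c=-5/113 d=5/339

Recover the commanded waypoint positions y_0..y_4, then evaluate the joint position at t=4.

y_0=-2 y_1=-3 y_2=4 y_3=5 y_4=4
S(4) = 1115/2712

y_0 = S_0(0) = a_0 = -2
y_1 = S_1(0) = a_1 = -3
y_2 = S_2(0) = a_2 = 4
y_3 = S_3(0) = a_3 = 5
y_4 = S_3(1) = 4
t_q=4 is in segment 1 (τ=1); S_1(τ)=1115/2712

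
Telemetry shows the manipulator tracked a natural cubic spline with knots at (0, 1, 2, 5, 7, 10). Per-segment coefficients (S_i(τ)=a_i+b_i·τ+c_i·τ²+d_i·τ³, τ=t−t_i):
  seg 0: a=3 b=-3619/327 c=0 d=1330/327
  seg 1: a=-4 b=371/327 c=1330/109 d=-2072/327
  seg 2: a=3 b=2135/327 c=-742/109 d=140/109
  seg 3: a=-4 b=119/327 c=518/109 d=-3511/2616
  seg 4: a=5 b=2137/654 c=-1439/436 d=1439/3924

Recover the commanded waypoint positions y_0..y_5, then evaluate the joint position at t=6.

y_0 = S_0(0) = a_0 = 3
y_1 = S_1(0) = a_1 = -4
y_2 = S_2(0) = a_2 = 3
y_3 = S_3(0) = a_3 = -4
y_4 = S_4(0) = a_4 = 5
y_5 = S_4(3) = -5
t_q=6 is in segment 3 (τ=1); S_3(τ)=-197/872

y_0=3 y_1=-4 y_2=3 y_3=-4 y_4=5 y_5=-5
S(6) = -197/872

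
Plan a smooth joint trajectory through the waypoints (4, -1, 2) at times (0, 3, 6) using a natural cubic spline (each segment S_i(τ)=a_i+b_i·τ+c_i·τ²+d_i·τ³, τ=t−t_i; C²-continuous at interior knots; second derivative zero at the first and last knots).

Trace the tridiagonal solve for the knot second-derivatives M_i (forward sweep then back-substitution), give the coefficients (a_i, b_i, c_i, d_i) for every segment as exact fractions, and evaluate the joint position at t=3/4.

Δ: Δ0=-5/3, Δ1=1
row 1: diag=12, rhs=16; c'=1/4, d'=4/3
back: M1=4/3
M: M0=0, M1=4/3, M2=0
seg 0: a=4, c=M0/2=0, d=(M1−M0)/(6·3)=2/27, b=Δ0−h0·(2M0+M1)/6=-7/3
seg 1: a=-1, c=M1/2=2/3, d=(M2−M1)/(6·3)=-2/27, b=Δ1−h1·(2M1+M2)/6=-1/3
t_q=3/4 → seg 0, τ=3/4; S=4+-7/3·τ+0·τ²+2/27·τ³=73/32

  seg 0: a=4 b=-7/3 c=0 d=2/27
  seg 1: a=-1 b=-1/3 c=2/3 d=-2/27
S(3/4) = 73/32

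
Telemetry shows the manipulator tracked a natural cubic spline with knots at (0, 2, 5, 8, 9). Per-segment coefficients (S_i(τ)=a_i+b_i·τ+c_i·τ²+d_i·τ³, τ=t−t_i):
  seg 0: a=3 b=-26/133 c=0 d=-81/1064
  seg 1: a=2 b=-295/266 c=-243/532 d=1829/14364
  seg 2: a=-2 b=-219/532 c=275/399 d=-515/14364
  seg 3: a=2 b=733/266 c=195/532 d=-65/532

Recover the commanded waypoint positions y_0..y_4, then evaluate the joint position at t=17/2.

y_0=3 y_1=2 y_2=-2 y_3=2 y_4=5
S(17/2) = 14701/4256

y_0 = S_0(0) = a_0 = 3
y_1 = S_1(0) = a_1 = 2
y_2 = S_2(0) = a_2 = -2
y_3 = S_3(0) = a_3 = 2
y_4 = S_3(1) = 5
t_q=17/2 is in segment 3 (τ=1/2); S_3(τ)=14701/4256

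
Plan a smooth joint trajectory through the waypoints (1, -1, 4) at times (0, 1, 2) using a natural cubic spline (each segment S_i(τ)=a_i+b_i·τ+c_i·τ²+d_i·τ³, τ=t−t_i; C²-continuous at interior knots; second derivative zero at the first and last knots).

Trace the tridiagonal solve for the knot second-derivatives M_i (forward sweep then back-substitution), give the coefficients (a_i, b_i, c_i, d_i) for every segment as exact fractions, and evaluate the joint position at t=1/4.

Δ: Δ0=-2, Δ1=5
row 1: diag=4, rhs=42; c'=1/4, d'=21/2
back: M1=21/2
M: M0=0, M1=21/2, M2=0
seg 0: a=1, c=M0/2=0, d=(M1−M0)/(6·1)=7/4, b=Δ0−h0·(2M0+M1)/6=-15/4
seg 1: a=-1, c=M1/2=21/4, d=(M2−M1)/(6·1)=-7/4, b=Δ1−h1·(2M1+M2)/6=3/2
t_q=1/4 → seg 0, τ=1/4; S=1+-15/4·τ+0·τ²+7/4·τ³=23/256

  seg 0: a=1 b=-15/4 c=0 d=7/4
  seg 1: a=-1 b=3/2 c=21/4 d=-7/4
S(1/4) = 23/256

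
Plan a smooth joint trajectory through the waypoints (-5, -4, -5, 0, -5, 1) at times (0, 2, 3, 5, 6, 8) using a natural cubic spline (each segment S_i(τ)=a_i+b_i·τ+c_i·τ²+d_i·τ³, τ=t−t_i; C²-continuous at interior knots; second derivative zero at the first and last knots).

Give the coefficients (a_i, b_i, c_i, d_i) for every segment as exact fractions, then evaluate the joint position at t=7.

  seg 0: a=-5 b=3111/2162 c=0 d=-1015/4324
  seg 1: a=-4 b=-2979/2162 c=-3045/2162 d=1931/1081
  seg 2: a=-5 b=2517/2162 c=8541/2162 d=-151/92
  seg 3: a=0 b=-5901/2162 c=-6375/1081 d=7841/2162
  seg 4: a=-5 b=-3939/1081 c=10773/2162 d=-3591/4324
S(7) = -19421/4324

Δ: Δ0=1/2, Δ1=-1, Δ2=5/2, Δ3=-5, Δ4=3
row 1: diag=6, rhs=-9; c'=1/6, d'=-3/2
row 2: denom=6−1·1/6=35/6; d'=(21−1·-3/2)/(35/6)=27/7
row 3: denom=6−2·12/35=186/35; d'=(-45−2·27/7)/(186/35)=-615/62
row 4: denom=6−1·35/186=1081/186; d'=(48−1·-615/62)/(1081/186)=10773/1081
back: M4=10773/1081
back: M3=-615/62−35/186·10773/1081=-12750/1081
back: M2=27/7−12/35·-12750/1081=8541/1081
back: M1=-3/2−1/6·8541/1081=-3045/1081
M: M0=0, M1=-3045/1081, M2=8541/1081, M3=-12750/1081, M4=10773/1081, M5=0
seg 0: a=-5, c=M0/2=0, d=(M1−M0)/(6·2)=-1015/4324, b=Δ0−h0·(2M0+M1)/6=3111/2162
seg 1: a=-4, c=M1/2=-3045/2162, d=(M2−M1)/(6·1)=1931/1081, b=Δ1−h1·(2M1+M2)/6=-2979/2162
seg 2: a=-5, c=M2/2=8541/2162, d=(M3−M2)/(6·2)=-151/92, b=Δ2−h2·(2M2+M3)/6=2517/2162
seg 3: a=0, c=M3/2=-6375/1081, d=(M4−M3)/(6·1)=7841/2162, b=Δ3−h3·(2M3+M4)/6=-5901/2162
seg 4: a=-5, c=M4/2=10773/2162, d=(M5−M4)/(6·2)=-3591/4324, b=Δ4−h4·(2M4+M5)/6=-3939/1081
t_q=7 → seg 4, τ=1; S=-5+-3939/1081·τ+10773/2162·τ²+-3591/4324·τ³=-19421/4324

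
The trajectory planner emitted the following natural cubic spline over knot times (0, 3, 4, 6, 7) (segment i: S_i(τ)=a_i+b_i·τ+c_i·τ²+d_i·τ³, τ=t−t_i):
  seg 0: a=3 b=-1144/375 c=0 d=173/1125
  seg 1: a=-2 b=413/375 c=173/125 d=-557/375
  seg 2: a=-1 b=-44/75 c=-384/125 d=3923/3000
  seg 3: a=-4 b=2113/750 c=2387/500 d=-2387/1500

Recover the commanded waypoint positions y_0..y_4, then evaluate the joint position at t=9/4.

y_0=3 y_1=-2 y_2=-1 y_3=-4 y_4=2
S(9/4) = -16899/8000

y_0 = S_0(0) = a_0 = 3
y_1 = S_1(0) = a_1 = -2
y_2 = S_2(0) = a_2 = -1
y_3 = S_3(0) = a_3 = -4
y_4 = S_3(1) = 2
t_q=9/4 is in segment 0 (τ=9/4); S_0(τ)=-16899/8000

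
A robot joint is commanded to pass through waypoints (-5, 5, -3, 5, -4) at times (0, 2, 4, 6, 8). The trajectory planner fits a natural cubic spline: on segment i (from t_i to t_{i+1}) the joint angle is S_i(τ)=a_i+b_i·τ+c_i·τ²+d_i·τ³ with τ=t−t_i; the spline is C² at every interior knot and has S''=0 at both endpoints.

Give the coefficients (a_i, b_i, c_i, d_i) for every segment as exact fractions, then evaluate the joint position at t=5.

  seg 0: a=-5 b=911/112 c=0 d=-351/448
  seg 1: a=5 b=-71/56 c=-1053/224 d=747/448
  seg 2: a=-3 b=-1/16 c=297/56 d=-733/448
  seg 3: a=5 b=85/56 c=-1011/224 d=337/448
S(5) = 271/448

Δ: Δ0=5, Δ1=-4, Δ2=4, Δ3=-9/2
row 1: diag=8, rhs=-54; c'=1/4, d'=-27/4
row 2: denom=8−2·1/4=15/2; d'=(48−2·-27/4)/(15/2)=41/5
row 3: denom=8−2·4/15=112/15; d'=(-51−2·41/5)/(112/15)=-1011/112
back: M3=-1011/112
back: M2=41/5−4/15·-1011/112=297/28
back: M1=-27/4−1/4·297/28=-1053/112
M: M0=0, M1=-1053/112, M2=297/28, M3=-1011/112, M4=0
seg 0: a=-5, c=M0/2=0, d=(M1−M0)/(6·2)=-351/448, b=Δ0−h0·(2M0+M1)/6=911/112
seg 1: a=5, c=M1/2=-1053/224, d=(M2−M1)/(6·2)=747/448, b=Δ1−h1·(2M1+M2)/6=-71/56
seg 2: a=-3, c=M2/2=297/56, d=(M3−M2)/(6·2)=-733/448, b=Δ2−h2·(2M2+M3)/6=-1/16
seg 3: a=5, c=M3/2=-1011/224, d=(M4−M3)/(6·2)=337/448, b=Δ3−h3·(2M3+M4)/6=85/56
t_q=5 → seg 2, τ=1; S=-3+-1/16·τ+297/56·τ²+-733/448·τ³=271/448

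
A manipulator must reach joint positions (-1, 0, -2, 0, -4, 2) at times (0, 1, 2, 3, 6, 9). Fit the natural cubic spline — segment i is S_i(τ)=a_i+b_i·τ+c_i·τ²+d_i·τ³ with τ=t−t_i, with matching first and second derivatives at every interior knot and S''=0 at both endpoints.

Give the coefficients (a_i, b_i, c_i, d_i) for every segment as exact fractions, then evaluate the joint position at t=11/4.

Δ: Δ0=1, Δ1=-2, Δ2=2, Δ3=-4/3, Δ4=2
row 1: diag=4, rhs=-18; c'=1/4, d'=-9/2
row 2: denom=4−1·1/4=15/4; d'=(24−1·-9/2)/(15/4)=38/5
row 3: denom=8−1·4/15=116/15; d'=(-20−1·38/5)/(116/15)=-207/58
row 4: denom=12−3·45/116=1257/116; d'=(20−3·-207/58)/(1257/116)=3562/1257
back: M4=3562/1257
back: M3=-207/58−45/116·3562/1257=-1956/419
back: M2=38/5−4/15·-1956/419=3706/419
back: M1=-9/2−1/4·3706/419=-2812/419
M: M0=0, M1=-2812/419, M2=3706/419, M3=-1956/419, M4=3562/1257, M5=0
seg 0: a=-1, c=M0/2=0, d=(M1−M0)/(6·1)=-1406/1257, b=Δ0−h0·(2M0+M1)/6=2663/1257
seg 1: a=0, c=M1/2=-1406/419, d=(M2−M1)/(6·1)=3259/1257, b=Δ1−h1·(2M1+M2)/6=-1555/1257
seg 2: a=-2, c=M2/2=1853/419, d=(M3−M2)/(6·1)=-2831/1257, b=Δ2−h2·(2M2+M3)/6=-214/1257
seg 3: a=0, c=M3/2=-978/419, d=(M4−M3)/(6·3)=4715/11313, b=Δ3−h3·(2M3+M4)/6=2411/1257
seg 4: a=-4, c=M4/2=1781/1257, d=(M5−M4)/(6·3)=-1781/11313, b=Δ4−h4·(2M4+M5)/6=-1048/1257
t_q=11/4 → seg 2, τ=3/4; S=-2+-214/1257·τ+1853/419·τ²+-2831/1257·τ³=-15827/26816

  seg 0: a=-1 b=2663/1257 c=0 d=-1406/1257
  seg 1: a=0 b=-1555/1257 c=-1406/419 d=3259/1257
  seg 2: a=-2 b=-214/1257 c=1853/419 d=-2831/1257
  seg 3: a=0 b=2411/1257 c=-978/419 d=4715/11313
  seg 4: a=-4 b=-1048/1257 c=1781/1257 d=-1781/11313
S(11/4) = -15827/26816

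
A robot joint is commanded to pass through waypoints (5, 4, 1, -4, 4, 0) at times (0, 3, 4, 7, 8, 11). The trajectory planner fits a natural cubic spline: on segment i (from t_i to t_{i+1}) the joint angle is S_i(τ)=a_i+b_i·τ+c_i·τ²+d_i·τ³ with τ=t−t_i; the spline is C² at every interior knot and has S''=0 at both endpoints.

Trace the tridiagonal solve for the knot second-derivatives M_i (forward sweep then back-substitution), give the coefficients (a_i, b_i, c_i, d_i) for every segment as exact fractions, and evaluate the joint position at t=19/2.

  seg 0: a=5 b=599/1131 c=0 d=-976/10179
  seg 1: a=4 b=-2329/1131 c=-976/1131 d=-88/1131
  seg 2: a=1 b=-1515/377 c=-1240/1131 d=220/351
  seg 3: a=-4 b=2385/377 c=5140/1131 d=-3247/1131
  seg 4: a=4 b=7694/1131 c=-4601/1131 d=4601/10179
S(19/2) = 19835/3016

Δ: Δ0=-1/3, Δ1=-3, Δ2=-5/3, Δ3=8, Δ4=-4/3
row 1: diag=8, rhs=-16; c'=1/8, d'=-2
row 2: denom=8−1·1/8=63/8; d'=(8−1·-2)/(63/8)=80/63
row 3: denom=8−3·8/21=48/7; d'=(58−3·80/63)/(48/7)=569/72
row 4: denom=8−1·7/48=377/48; d'=(-56−1·569/72)/(377/48)=-9202/1131
back: M4=-9202/1131
back: M3=569/72−7/48·-9202/1131=10280/1131
back: M2=80/63−8/21·10280/1131=-2480/1131
back: M1=-2−1/8·-2480/1131=-1952/1131
M: M0=0, M1=-1952/1131, M2=-2480/1131, M3=10280/1131, M4=-9202/1131, M5=0
seg 0: a=5, c=M0/2=0, d=(M1−M0)/(6·3)=-976/10179, b=Δ0−h0·(2M0+M1)/6=599/1131
seg 1: a=4, c=M1/2=-976/1131, d=(M2−M1)/(6·1)=-88/1131, b=Δ1−h1·(2M1+M2)/6=-2329/1131
seg 2: a=1, c=M2/2=-1240/1131, d=(M3−M2)/(6·3)=220/351, b=Δ2−h2·(2M2+M3)/6=-1515/377
seg 3: a=-4, c=M3/2=5140/1131, d=(M4−M3)/(6·1)=-3247/1131, b=Δ3−h3·(2M3+M4)/6=2385/377
seg 4: a=4, c=M4/2=-4601/1131, d=(M5−M4)/(6·3)=4601/10179, b=Δ4−h4·(2M4+M5)/6=7694/1131
t_q=19/2 → seg 4, τ=3/2; S=4+7694/1131·τ+-4601/1131·τ²+4601/10179·τ³=19835/3016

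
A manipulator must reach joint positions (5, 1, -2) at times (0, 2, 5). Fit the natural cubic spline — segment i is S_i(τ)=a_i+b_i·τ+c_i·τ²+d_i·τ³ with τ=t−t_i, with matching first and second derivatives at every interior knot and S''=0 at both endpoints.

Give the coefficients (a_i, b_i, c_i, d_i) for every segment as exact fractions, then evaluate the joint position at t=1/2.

  seg 0: a=5 b=-11/5 c=0 d=1/20
  seg 1: a=1 b=-8/5 c=3/10 d=-1/30
S(1/2) = 125/32

Δ: Δ0=-2, Δ1=-1
row 1: diag=10, rhs=6; c'=3/10, d'=3/5
back: M1=3/5
M: M0=0, M1=3/5, M2=0
seg 0: a=5, c=M0/2=0, d=(M1−M0)/(6·2)=1/20, b=Δ0−h0·(2M0+M1)/6=-11/5
seg 1: a=1, c=M1/2=3/10, d=(M2−M1)/(6·3)=-1/30, b=Δ1−h1·(2M1+M2)/6=-8/5
t_q=1/2 → seg 0, τ=1/2; S=5+-11/5·τ+0·τ²+1/20·τ³=125/32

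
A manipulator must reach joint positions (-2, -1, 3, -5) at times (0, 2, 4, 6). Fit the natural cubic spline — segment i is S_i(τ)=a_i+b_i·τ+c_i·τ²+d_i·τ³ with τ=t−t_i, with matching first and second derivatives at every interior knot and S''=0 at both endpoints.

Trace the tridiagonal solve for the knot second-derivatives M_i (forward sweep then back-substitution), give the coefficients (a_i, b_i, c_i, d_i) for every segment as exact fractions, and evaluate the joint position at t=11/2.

Δ: Δ0=1/2, Δ1=2, Δ2=-4
row 1: diag=8, rhs=9; c'=1/4, d'=9/8
row 2: denom=8−2·1/4=15/2; d'=(-36−2·9/8)/(15/2)=-51/10
back: M2=-51/10
back: M1=9/8−1/4·-51/10=12/5
M: M0=0, M1=12/5, M2=-51/10, M3=0
seg 0: a=-2, c=M0/2=0, d=(M1−M0)/(6·2)=1/5, b=Δ0−h0·(2M0+M1)/6=-3/10
seg 1: a=-1, c=M1/2=6/5, d=(M2−M1)/(6·2)=-5/8, b=Δ1−h1·(2M1+M2)/6=21/10
seg 2: a=3, c=M2/2=-51/20, d=(M3−M2)/(6·2)=17/40, b=Δ2−h2·(2M2+M3)/6=-3/5
t_q=11/2 → seg 2, τ=3/2; S=3+-3/5·τ+-51/20·τ²+17/40·τ³=-141/64

  seg 0: a=-2 b=-3/10 c=0 d=1/5
  seg 1: a=-1 b=21/10 c=6/5 d=-5/8
  seg 2: a=3 b=-3/5 c=-51/20 d=17/40
S(11/2) = -141/64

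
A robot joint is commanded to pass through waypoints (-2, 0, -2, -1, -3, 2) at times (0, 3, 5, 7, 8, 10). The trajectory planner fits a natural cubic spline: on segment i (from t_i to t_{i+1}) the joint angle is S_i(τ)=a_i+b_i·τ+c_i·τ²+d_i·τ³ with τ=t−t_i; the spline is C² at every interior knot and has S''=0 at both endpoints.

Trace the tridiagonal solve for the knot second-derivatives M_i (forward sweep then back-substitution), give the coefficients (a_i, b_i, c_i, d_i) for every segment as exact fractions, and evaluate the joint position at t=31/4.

  seg 0: a=-2 b=10327/7260 c=0 d=-1829/21780
  seg 1: a=0 b=-3067/3630 c=-1829/2420 d=1231/3630
  seg 2: a=-2 b=731/3630 c=619/484 d=-8201/14520
  seg 3: a=-1 b=-241/165 c=-2553/1210 d=5701/3630
  seg 4: a=-3 b=-3517/3630 c=1574/605 d=-787/1815
S(31/4) = -202871/77440

Δ: Δ0=2/3, Δ1=-1, Δ2=1/2, Δ3=-2, Δ4=5/2
row 1: diag=10, rhs=-10; c'=1/5, d'=-1
row 2: denom=8−2·1/5=38/5; d'=(9−2·-1)/(38/5)=55/38
row 3: denom=6−2·5/19=104/19; d'=(-15−2·55/38)/(104/19)=-85/26
row 4: denom=6−1·19/104=605/104; d'=(27−1·-85/26)/(605/104)=3148/605
back: M4=3148/605
back: M3=-85/26−19/104·3148/605=-2553/605
back: M2=55/38−5/19·-2553/605=619/242
back: M1=-1−1/5·619/242=-1829/1210
M: M0=0, M1=-1829/1210, M2=619/242, M3=-2553/605, M4=3148/605, M5=0
seg 0: a=-2, c=M0/2=0, d=(M1−M0)/(6·3)=-1829/21780, b=Δ0−h0·(2M0+M1)/6=10327/7260
seg 1: a=0, c=M1/2=-1829/2420, d=(M2−M1)/(6·2)=1231/3630, b=Δ1−h1·(2M1+M2)/6=-3067/3630
seg 2: a=-2, c=M2/2=619/484, d=(M3−M2)/(6·2)=-8201/14520, b=Δ2−h2·(2M2+M3)/6=731/3630
seg 3: a=-1, c=M3/2=-2553/1210, d=(M4−M3)/(6·1)=5701/3630, b=Δ3−h3·(2M3+M4)/6=-241/165
seg 4: a=-3, c=M4/2=1574/605, d=(M5−M4)/(6·2)=-787/1815, b=Δ4−h4·(2M4+M5)/6=-3517/3630
t_q=31/4 → seg 3, τ=3/4; S=-1+-241/165·τ+-2553/1210·τ²+5701/3630·τ³=-202871/77440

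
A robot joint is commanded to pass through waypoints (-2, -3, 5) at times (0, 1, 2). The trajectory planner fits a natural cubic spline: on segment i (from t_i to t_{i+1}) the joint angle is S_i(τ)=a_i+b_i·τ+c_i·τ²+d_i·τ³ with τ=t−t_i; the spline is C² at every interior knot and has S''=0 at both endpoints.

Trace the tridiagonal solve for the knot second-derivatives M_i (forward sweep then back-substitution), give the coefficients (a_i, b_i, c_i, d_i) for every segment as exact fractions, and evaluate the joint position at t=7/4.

  seg 0: a=-2 b=-13/4 c=0 d=9/4
  seg 1: a=-3 b=7/2 c=27/4 d=-9/4
S(7/4) = 633/256

Δ: Δ0=-1, Δ1=8
row 1: diag=4, rhs=54; c'=1/4, d'=27/2
back: M1=27/2
M: M0=0, M1=27/2, M2=0
seg 0: a=-2, c=M0/2=0, d=(M1−M0)/(6·1)=9/4, b=Δ0−h0·(2M0+M1)/6=-13/4
seg 1: a=-3, c=M1/2=27/4, d=(M2−M1)/(6·1)=-9/4, b=Δ1−h1·(2M1+M2)/6=7/2
t_q=7/4 → seg 1, τ=3/4; S=-3+7/2·τ+27/4·τ²+-9/4·τ³=633/256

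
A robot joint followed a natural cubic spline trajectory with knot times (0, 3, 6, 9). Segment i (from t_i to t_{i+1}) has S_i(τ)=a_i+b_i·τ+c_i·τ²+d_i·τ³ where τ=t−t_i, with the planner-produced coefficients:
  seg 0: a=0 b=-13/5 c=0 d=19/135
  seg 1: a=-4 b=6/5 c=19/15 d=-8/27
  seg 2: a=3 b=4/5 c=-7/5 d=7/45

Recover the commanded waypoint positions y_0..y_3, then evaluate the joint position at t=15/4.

y_0=0 y_1=-4 y_2=3 y_3=-3
S(15/4) = -201/80

y_0 = S_0(0) = a_0 = 0
y_1 = S_1(0) = a_1 = -4
y_2 = S_2(0) = a_2 = 3
y_3 = S_2(3) = -3
t_q=15/4 is in segment 1 (τ=3/4); S_1(τ)=-201/80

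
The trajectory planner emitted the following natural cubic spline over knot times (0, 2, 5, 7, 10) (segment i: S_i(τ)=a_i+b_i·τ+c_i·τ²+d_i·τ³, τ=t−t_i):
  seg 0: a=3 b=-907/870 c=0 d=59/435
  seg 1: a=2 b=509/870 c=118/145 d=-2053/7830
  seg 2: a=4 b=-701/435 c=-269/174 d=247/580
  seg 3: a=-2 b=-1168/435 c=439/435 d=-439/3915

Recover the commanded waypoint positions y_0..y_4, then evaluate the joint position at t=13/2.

y_0 = S_0(0) = a_0 = 3
y_1 = S_1(0) = a_1 = 2
y_2 = S_2(0) = a_2 = 4
y_3 = S_3(0) = a_3 = -2
y_4 = S_3(3) = -4
t_q=13/2 is in segment 2 (τ=3/2); S_2(τ)=-2127/4640

y_0=3 y_1=2 y_2=4 y_3=-2 y_4=-4
S(13/2) = -2127/4640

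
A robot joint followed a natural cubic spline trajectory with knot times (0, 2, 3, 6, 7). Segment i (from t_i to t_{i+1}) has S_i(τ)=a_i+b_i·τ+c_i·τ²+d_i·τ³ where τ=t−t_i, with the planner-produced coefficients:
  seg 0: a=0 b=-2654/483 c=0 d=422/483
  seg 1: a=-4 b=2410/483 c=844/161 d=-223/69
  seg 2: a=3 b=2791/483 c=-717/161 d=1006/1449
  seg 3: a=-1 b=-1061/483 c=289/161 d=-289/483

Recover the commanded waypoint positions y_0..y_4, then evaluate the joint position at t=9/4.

y_0=0 y_1=-4 y_2=3 y_3=-1 y_4=-2
S(9/4) = -1109/448

y_0 = S_0(0) = a_0 = 0
y_1 = S_1(0) = a_1 = -4
y_2 = S_2(0) = a_2 = 3
y_3 = S_3(0) = a_3 = -1
y_4 = S_3(1) = -2
t_q=9/4 is in segment 1 (τ=1/4); S_1(τ)=-1109/448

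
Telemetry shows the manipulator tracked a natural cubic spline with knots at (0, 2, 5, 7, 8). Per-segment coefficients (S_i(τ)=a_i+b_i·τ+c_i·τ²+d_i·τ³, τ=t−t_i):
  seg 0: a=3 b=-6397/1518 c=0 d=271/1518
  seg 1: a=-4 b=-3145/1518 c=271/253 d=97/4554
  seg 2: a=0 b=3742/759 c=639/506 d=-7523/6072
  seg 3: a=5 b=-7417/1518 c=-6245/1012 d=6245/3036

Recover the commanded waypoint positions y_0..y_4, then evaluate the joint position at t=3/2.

y_0=3 y_1=-4 y_2=0 y_3=5 y_4=-4
S(3/2) = -11005/4048

y_0 = S_0(0) = a_0 = 3
y_1 = S_1(0) = a_1 = -4
y_2 = S_2(0) = a_2 = 0
y_3 = S_3(0) = a_3 = 5
y_4 = S_3(1) = -4
t_q=3/2 is in segment 0 (τ=3/2); S_0(τ)=-11005/4048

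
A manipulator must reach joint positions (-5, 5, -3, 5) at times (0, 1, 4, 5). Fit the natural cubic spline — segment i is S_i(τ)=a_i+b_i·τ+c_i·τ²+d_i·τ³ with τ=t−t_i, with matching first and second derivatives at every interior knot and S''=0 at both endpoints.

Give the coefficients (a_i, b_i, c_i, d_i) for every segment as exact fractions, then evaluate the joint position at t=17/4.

  seg 0: a=-5 b=410/33 c=0 d=-80/33
  seg 1: a=5 b=170/33 c=-80/11 d=14/9
  seg 2: a=-3 b=116/33 c=74/11 d=-74/33
S(17/4) = -611/352

Δ: Δ0=10, Δ1=-8/3, Δ2=8
row 1: diag=8, rhs=-76; c'=3/8, d'=-19/2
row 2: denom=8−3·3/8=55/8; d'=(64−3·-19/2)/(55/8)=148/11
back: M2=148/11
back: M1=-19/2−3/8·148/11=-160/11
M: M0=0, M1=-160/11, M2=148/11, M3=0
seg 0: a=-5, c=M0/2=0, d=(M1−M0)/(6·1)=-80/33, b=Δ0−h0·(2M0+M1)/6=410/33
seg 1: a=5, c=M1/2=-80/11, d=(M2−M1)/(6·3)=14/9, b=Δ1−h1·(2M1+M2)/6=170/33
seg 2: a=-3, c=M2/2=74/11, d=(M3−M2)/(6·1)=-74/33, b=Δ2−h2·(2M2+M3)/6=116/33
t_q=17/4 → seg 2, τ=1/4; S=-3+116/33·τ+74/11·τ²+-74/33·τ³=-611/352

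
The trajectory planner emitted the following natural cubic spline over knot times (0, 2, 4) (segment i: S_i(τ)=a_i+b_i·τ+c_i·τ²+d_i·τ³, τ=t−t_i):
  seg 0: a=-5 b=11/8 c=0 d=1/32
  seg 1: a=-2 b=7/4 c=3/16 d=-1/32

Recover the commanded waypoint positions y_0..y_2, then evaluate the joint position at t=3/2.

y_0=-5 y_1=-2 y_2=2
S(3/2) = -725/256

y_0 = S_0(0) = a_0 = -5
y_1 = S_1(0) = a_1 = -2
y_2 = S_1(2) = 2
t_q=3/2 is in segment 0 (τ=3/2); S_0(τ)=-725/256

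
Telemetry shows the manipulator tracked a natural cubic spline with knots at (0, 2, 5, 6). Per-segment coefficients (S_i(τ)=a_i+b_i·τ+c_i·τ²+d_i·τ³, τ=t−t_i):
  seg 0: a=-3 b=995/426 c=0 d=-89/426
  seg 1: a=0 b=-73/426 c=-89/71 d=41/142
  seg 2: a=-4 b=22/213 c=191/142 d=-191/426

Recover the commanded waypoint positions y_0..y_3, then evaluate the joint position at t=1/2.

y_0=-3 y_1=0 y_2=-4 y_3=-3
S(1/2) = -2111/1136

y_0 = S_0(0) = a_0 = -3
y_1 = S_1(0) = a_1 = 0
y_2 = S_2(0) = a_2 = -4
y_3 = S_2(1) = -3
t_q=1/2 is in segment 0 (τ=1/2); S_0(τ)=-2111/1136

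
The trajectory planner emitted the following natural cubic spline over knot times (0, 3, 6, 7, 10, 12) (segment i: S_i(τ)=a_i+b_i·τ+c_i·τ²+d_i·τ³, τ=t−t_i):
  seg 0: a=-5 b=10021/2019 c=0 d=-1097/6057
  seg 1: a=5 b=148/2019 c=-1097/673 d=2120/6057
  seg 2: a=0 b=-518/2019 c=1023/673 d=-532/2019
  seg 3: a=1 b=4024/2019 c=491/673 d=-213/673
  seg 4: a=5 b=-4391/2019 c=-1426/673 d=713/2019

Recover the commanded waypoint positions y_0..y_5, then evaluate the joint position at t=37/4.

y_0 = S_0(0) = a_0 = -5
y_1 = S_1(0) = a_1 = 5
y_2 = S_2(0) = a_2 = 0
y_3 = S_3(0) = a_3 = 1
y_4 = S_4(0) = a_4 = 5
y_5 = S_4(2) = -5
t_q=37/4 is in segment 3 (τ=9/4); S_3(τ)=240031/43072

y_0=-5 y_1=5 y_2=0 y_3=1 y_4=5 y_5=-5
S(37/4) = 240031/43072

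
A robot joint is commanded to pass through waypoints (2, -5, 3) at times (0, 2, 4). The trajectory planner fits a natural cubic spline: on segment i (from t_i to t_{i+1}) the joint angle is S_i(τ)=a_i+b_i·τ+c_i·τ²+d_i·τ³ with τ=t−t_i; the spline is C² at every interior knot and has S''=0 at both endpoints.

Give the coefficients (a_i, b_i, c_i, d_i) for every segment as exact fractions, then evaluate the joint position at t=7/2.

  seg 0: a=2 b=-43/8 c=0 d=15/32
  seg 1: a=-5 b=1/4 c=45/16 d=-15/32
S(7/2) = 31/256

Δ: Δ0=-7/2, Δ1=4
row 1: diag=8, rhs=45; c'=1/4, d'=45/8
back: M1=45/8
M: M0=0, M1=45/8, M2=0
seg 0: a=2, c=M0/2=0, d=(M1−M0)/(6·2)=15/32, b=Δ0−h0·(2M0+M1)/6=-43/8
seg 1: a=-5, c=M1/2=45/16, d=(M2−M1)/(6·2)=-15/32, b=Δ1−h1·(2M1+M2)/6=1/4
t_q=7/2 → seg 1, τ=3/2; S=-5+1/4·τ+45/16·τ²+-15/32·τ³=31/256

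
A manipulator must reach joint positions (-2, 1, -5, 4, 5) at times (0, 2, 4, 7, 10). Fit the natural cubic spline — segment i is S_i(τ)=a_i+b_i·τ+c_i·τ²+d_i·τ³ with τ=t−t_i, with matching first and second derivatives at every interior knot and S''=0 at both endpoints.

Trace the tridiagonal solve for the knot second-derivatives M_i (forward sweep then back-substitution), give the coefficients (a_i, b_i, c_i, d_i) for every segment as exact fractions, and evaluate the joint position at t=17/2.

Δ: Δ0=3/2, Δ1=-3, Δ2=3, Δ3=1/3
row 1: diag=8, rhs=-27; c'=1/4, d'=-27/8
row 2: denom=10−2·1/4=19/2; d'=(36−2·-27/8)/(19/2)=9/2
row 3: denom=12−3·6/19=210/19; d'=(-16−3·9/2)/(210/19)=-1121/420
back: M3=-1121/420
back: M2=9/2−6/19·-1121/420=187/35
back: M1=-27/8−1/4·187/35=-1319/280
M: M0=0, M1=-1319/280, M2=187/35, M3=-1121/420, M4=0
seg 0: a=-2, c=M0/2=0, d=(M1−M0)/(6·2)=-1319/3360, b=Δ0−h0·(2M0+M1)/6=2579/840
seg 1: a=1, c=M1/2=-1319/560, d=(M2−M1)/(6·2)=563/672, b=Δ1−h1·(2M1+M2)/6=-689/420
seg 2: a=-5, c=M2/2=187/70, d=(M3−M2)/(6·3)=-673/1512, b=Δ2−h2·(2M2+M3)/6=-121/120
seg 3: a=4, c=M3/2=-1121/840, d=(M4−M3)/(6·3)=1121/7560, b=Δ3−h3·(2M3+M4)/6=1261/420
t_q=17/2 → seg 3, τ=3/2; S=4+1261/420·τ+-1121/840·τ²+1121/7560·τ³=13443/2240

  seg 0: a=-2 b=2579/840 c=0 d=-1319/3360
  seg 1: a=1 b=-689/420 c=-1319/560 d=563/672
  seg 2: a=-5 b=-121/120 c=187/70 d=-673/1512
  seg 3: a=4 b=1261/420 c=-1121/840 d=1121/7560
S(17/2) = 13443/2240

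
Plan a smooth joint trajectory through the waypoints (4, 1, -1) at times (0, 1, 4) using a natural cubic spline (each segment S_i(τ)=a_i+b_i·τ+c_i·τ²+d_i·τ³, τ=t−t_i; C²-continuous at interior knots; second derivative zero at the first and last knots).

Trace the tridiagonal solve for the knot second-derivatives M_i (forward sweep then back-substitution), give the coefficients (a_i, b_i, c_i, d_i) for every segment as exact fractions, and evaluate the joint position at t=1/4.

Δ: Δ0=-3, Δ1=-2/3
row 1: diag=8, rhs=14; c'=3/8, d'=7/4
back: M1=7/4
M: M0=0, M1=7/4, M2=0
seg 0: a=4, c=M0/2=0, d=(M1−M0)/(6·1)=7/24, b=Δ0−h0·(2M0+M1)/6=-79/24
seg 1: a=1, c=M1/2=7/8, d=(M2−M1)/(6·3)=-7/72, b=Δ1−h1·(2M1+M2)/6=-29/12
t_q=1/4 → seg 0, τ=1/4; S=4+-79/24·τ+0·τ²+7/24·τ³=1629/512

  seg 0: a=4 b=-79/24 c=0 d=7/24
  seg 1: a=1 b=-29/12 c=7/8 d=-7/72
S(1/4) = 1629/512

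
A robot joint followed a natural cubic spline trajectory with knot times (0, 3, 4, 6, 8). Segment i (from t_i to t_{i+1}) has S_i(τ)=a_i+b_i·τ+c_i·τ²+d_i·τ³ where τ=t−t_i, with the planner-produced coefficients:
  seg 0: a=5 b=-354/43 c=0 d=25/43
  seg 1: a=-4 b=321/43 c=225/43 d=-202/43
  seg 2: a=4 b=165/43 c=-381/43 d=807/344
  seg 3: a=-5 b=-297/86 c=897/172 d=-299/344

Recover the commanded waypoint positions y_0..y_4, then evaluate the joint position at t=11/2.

y_0 = S_0(0) = a_0 = 5
y_1 = S_1(0) = a_1 = -4
y_2 = S_2(0) = a_2 = 4
y_3 = S_3(0) = a_3 = -5
y_4 = S_3(2) = 2
t_q=11/2 is in segment 2 (τ=3/2); S_2(τ)=-6227/2752

y_0=5 y_1=-4 y_2=4 y_3=-5 y_4=2
S(11/2) = -6227/2752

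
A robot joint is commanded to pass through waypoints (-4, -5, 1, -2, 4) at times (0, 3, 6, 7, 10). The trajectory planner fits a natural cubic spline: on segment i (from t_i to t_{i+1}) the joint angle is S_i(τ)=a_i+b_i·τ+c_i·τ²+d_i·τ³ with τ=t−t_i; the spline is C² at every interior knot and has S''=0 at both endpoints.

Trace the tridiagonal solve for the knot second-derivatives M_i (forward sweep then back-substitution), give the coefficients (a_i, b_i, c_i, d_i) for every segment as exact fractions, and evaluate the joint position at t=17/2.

  seg 0: a=-4 b=-179/114 c=0 d=47/342
  seg 1: a=-5 b=122/57 c=47/38 d=-439/1026
  seg 2: a=1 b=-227/114 c=-149/57 d=61/38
  seg 3: a=-2 b=-137/57 c=251/114 d=-251/1026
S(17/2) = -449/304

Δ: Δ0=-1/3, Δ1=2, Δ2=-3, Δ3=2
row 1: diag=12, rhs=14; c'=1/4, d'=7/6
row 2: denom=8−3·1/4=29/4; d'=(-30−3·7/6)/(29/4)=-134/29
row 3: denom=8−1·4/29=228/29; d'=(30−1·-134/29)/(228/29)=251/57
back: M3=251/57
back: M2=-134/29−4/29·251/57=-298/57
back: M1=7/6−1/4·-298/57=47/19
M: M0=0, M1=47/19, M2=-298/57, M3=251/57, M4=0
seg 0: a=-4, c=M0/2=0, d=(M1−M0)/(6·3)=47/342, b=Δ0−h0·(2M0+M1)/6=-179/114
seg 1: a=-5, c=M1/2=47/38, d=(M2−M1)/(6·3)=-439/1026, b=Δ1−h1·(2M1+M2)/6=122/57
seg 2: a=1, c=M2/2=-149/57, d=(M3−M2)/(6·1)=61/38, b=Δ2−h2·(2M2+M3)/6=-227/114
seg 3: a=-2, c=M3/2=251/114, d=(M4−M3)/(6·3)=-251/1026, b=Δ3−h3·(2M3+M4)/6=-137/57
t_q=17/2 → seg 3, τ=3/2; S=-2+-137/57·τ+251/114·τ²+-251/1026·τ³=-449/304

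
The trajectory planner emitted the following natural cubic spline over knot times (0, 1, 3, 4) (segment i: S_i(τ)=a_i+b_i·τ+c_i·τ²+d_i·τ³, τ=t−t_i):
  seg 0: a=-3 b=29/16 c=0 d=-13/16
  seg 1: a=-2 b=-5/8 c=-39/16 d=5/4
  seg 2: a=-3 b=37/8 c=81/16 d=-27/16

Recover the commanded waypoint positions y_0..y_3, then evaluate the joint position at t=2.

y_0 = S_0(0) = a_0 = -3
y_1 = S_1(0) = a_1 = -2
y_2 = S_2(0) = a_2 = -3
y_3 = S_2(1) = 5
t_q=2 is in segment 1 (τ=1); S_1(τ)=-61/16

y_0=-3 y_1=-2 y_2=-3 y_3=5
S(2) = -61/16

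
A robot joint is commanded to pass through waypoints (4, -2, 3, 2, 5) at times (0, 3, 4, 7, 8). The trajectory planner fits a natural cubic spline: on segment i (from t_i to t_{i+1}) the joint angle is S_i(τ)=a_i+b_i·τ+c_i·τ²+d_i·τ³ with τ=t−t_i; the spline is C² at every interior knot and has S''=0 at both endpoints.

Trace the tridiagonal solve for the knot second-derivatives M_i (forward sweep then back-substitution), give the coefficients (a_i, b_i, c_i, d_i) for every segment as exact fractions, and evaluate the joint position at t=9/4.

  seg 0: a=4 b=-2177/432 c=0 d=1313/3888
  seg 1: a=-2 b=881/216 c=1313/432 d=-305/144
  seg 2: a=3 b=1643/432 c=-179/54 d=2509/3888
  seg 3: a=2 b=289/216 c=359/144 d=-359/432
S(9/4) = -10727/3072

Δ: Δ0=-2, Δ1=5, Δ2=-1/3, Δ3=3
row 1: diag=8, rhs=42; c'=1/8, d'=21/4
row 2: denom=8−1·1/8=63/8; d'=(-32−1·21/4)/(63/8)=-298/63
row 3: denom=8−3·8/21=48/7; d'=(20−3·-298/63)/(48/7)=359/72
back: M3=359/72
back: M2=-298/63−8/21·359/72=-179/27
back: M1=21/4−1/8·-179/27=1313/216
M: M0=0, M1=1313/216, M2=-179/27, M3=359/72, M4=0
seg 0: a=4, c=M0/2=0, d=(M1−M0)/(6·3)=1313/3888, b=Δ0−h0·(2M0+M1)/6=-2177/432
seg 1: a=-2, c=M1/2=1313/432, d=(M2−M1)/(6·1)=-305/144, b=Δ1−h1·(2M1+M2)/6=881/216
seg 2: a=3, c=M2/2=-179/54, d=(M3−M2)/(6·3)=2509/3888, b=Δ2−h2·(2M2+M3)/6=1643/432
seg 3: a=2, c=M3/2=359/144, d=(M4−M3)/(6·1)=-359/432, b=Δ3−h3·(2M3+M4)/6=289/216
t_q=9/4 → seg 0, τ=9/4; S=4+-2177/432·τ+0·τ²+1313/3888·τ³=-10727/3072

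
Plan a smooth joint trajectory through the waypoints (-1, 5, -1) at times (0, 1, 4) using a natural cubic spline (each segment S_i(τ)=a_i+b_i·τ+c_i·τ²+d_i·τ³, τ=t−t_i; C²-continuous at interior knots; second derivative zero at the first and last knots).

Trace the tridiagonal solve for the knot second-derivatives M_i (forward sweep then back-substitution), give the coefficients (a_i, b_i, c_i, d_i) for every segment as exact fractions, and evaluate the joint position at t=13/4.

Δ: Δ0=6, Δ1=-2
row 1: diag=8, rhs=-48; c'=3/8, d'=-6
back: M1=-6
M: M0=0, M1=-6, M2=0
seg 0: a=-1, c=M0/2=0, d=(M1−M0)/(6·1)=-1, b=Δ0−h0·(2M0+M1)/6=7
seg 1: a=5, c=M1/2=-3, d=(M2−M1)/(6·3)=1/3, b=Δ1−h1·(2M1+M2)/6=4
t_q=13/4 → seg 1, τ=9/4; S=5+4·τ+-3·τ²+1/3·τ³=167/64

  seg 0: a=-1 b=7 c=0 d=-1
  seg 1: a=5 b=4 c=-3 d=1/3
S(13/4) = 167/64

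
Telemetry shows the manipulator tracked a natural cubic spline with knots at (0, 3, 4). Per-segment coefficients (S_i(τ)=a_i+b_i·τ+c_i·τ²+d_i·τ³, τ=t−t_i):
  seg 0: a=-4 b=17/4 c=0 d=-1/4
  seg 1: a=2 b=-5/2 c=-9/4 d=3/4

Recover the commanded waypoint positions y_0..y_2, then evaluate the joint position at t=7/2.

y_0 = S_0(0) = a_0 = -4
y_1 = S_1(0) = a_1 = 2
y_2 = S_1(1) = -2
t_q=7/2 is in segment 1 (τ=1/2); S_1(τ)=9/32

y_0=-4 y_1=2 y_2=-2
S(7/2) = 9/32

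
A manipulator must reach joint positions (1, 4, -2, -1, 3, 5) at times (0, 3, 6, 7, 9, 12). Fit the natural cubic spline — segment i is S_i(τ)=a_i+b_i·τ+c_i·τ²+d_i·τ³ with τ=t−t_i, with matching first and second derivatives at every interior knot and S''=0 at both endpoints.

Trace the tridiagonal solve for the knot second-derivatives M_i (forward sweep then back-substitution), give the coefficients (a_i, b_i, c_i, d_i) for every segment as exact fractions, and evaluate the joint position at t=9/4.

Δ: Δ0=1, Δ1=-2, Δ2=1, Δ3=2, Δ4=2/3
row 1: diag=12, rhs=-18; c'=1/4, d'=-3/2
row 2: denom=8−3·1/4=29/4; d'=(18−3·-3/2)/(29/4)=90/29
row 3: denom=6−1·4/29=170/29; d'=(6−1·90/29)/(170/29)=42/85
row 4: denom=10−2·29/85=792/85; d'=(-8−2·42/85)/(792/85)=-191/198
back: M4=-191/198
back: M3=42/85−29/85·-191/198=163/198
back: M2=90/29−4/29·163/198=296/99
back: M1=-3/2−1/4·296/99=-445/198
M: M0=0, M1=-445/198, M2=296/99, M3=163/198, M4=-191/198, M5=0
seg 0: a=1, c=M0/2=0, d=(M1−M0)/(6·3)=-445/3564, b=Δ0−h0·(2M0+M1)/6=841/396
seg 1: a=4, c=M1/2=-445/396, d=(M2−M1)/(6·3)=1037/3564, b=Δ1−h1·(2M1+M2)/6=-247/198
seg 2: a=-2, c=M2/2=148/99, d=(M3−M2)/(6·1)=-13/36, b=Δ2−h2·(2M2+M3)/6=-53/396
seg 3: a=-1, c=M3/2=163/396, d=(M4−M3)/(6·2)=-59/396, b=Δ3−h3·(2M3+M4)/6=39/22
seg 4: a=3, c=M4/2=-191/396, d=(M5−M4)/(6·3)=191/3564, b=Δ4−h4·(2M4+M5)/6=323/198
t_q=9/4 → seg 0, τ=9/4; S=1+841/396·τ+0·τ²+-445/3564·τ³=12267/2816

  seg 0: a=1 b=841/396 c=0 d=-445/3564
  seg 1: a=4 b=-247/198 c=-445/396 d=1037/3564
  seg 2: a=-2 b=-53/396 c=148/99 d=-13/36
  seg 3: a=-1 b=39/22 c=163/396 d=-59/396
  seg 4: a=3 b=323/198 c=-191/396 d=191/3564
S(9/4) = 12267/2816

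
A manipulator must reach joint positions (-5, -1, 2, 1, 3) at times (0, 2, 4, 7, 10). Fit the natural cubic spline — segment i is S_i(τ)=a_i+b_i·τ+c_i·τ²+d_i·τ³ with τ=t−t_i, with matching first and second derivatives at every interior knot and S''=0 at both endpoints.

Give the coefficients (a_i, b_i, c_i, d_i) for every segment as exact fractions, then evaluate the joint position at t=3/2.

  seg 0: a=-5 b=1691/840 c=0 d=-11/3360
  seg 1: a=-1 b=829/420 c=-11/560 d=-73/672
  seg 2: a=2 b=71/120 c=-47/70 d=61/504
  seg 3: a=1 b=-71/420 c=117/280 d=-13/280
S(3/2) = -2549/1280

Δ: Δ0=2, Δ1=3/2, Δ2=-1/3, Δ3=2/3
row 1: diag=8, rhs=-3; c'=1/4, d'=-3/8
row 2: denom=10−2·1/4=19/2; d'=(-11−2·-3/8)/(19/2)=-41/38
row 3: denom=12−3·6/19=210/19; d'=(6−3·-41/38)/(210/19)=117/140
back: M3=117/140
back: M2=-41/38−6/19·117/140=-47/35
back: M1=-3/8−1/4·-47/35=-11/280
M: M0=0, M1=-11/280, M2=-47/35, M3=117/140, M4=0
seg 0: a=-5, c=M0/2=0, d=(M1−M0)/(6·2)=-11/3360, b=Δ0−h0·(2M0+M1)/6=1691/840
seg 1: a=-1, c=M1/2=-11/560, d=(M2−M1)/(6·2)=-73/672, b=Δ1−h1·(2M1+M2)/6=829/420
seg 2: a=2, c=M2/2=-47/70, d=(M3−M2)/(6·3)=61/504, b=Δ2−h2·(2M2+M3)/6=71/120
seg 3: a=1, c=M3/2=117/280, d=(M4−M3)/(6·3)=-13/280, b=Δ3−h3·(2M3+M4)/6=-71/420
t_q=3/2 → seg 0, τ=3/2; S=-5+1691/840·τ+0·τ²+-11/3360·τ³=-2549/1280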